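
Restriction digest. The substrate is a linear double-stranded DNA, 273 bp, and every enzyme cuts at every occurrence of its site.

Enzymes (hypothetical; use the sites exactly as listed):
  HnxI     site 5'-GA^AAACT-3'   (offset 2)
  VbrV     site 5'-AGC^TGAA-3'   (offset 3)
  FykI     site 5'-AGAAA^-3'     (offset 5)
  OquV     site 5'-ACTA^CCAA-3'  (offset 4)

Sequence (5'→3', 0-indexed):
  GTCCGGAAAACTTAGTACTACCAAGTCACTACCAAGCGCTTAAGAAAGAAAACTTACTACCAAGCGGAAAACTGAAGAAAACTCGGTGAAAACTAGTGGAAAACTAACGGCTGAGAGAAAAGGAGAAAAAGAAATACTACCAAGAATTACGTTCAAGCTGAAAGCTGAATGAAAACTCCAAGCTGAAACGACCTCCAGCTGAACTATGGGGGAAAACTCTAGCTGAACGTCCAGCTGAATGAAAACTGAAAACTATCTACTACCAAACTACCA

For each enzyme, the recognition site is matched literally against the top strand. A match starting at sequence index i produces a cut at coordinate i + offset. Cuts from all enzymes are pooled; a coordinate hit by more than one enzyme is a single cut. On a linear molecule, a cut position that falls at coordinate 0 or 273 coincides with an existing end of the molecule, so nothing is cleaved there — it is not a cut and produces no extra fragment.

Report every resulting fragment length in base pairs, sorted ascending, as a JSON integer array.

[2,2,2,5,6,7,7,7,7,7,8,8,9,9,10,10,11,11,11,11,12,13,13,14,16,16,19,20]

Per-enzyme occurrences:
  HnxI GAAAACT/2: at [5, 47, 66, 76, 87, 98, 170, 211, 240, 247] ⇒ [7, 49, 68, 78, 89, 100, 172, 213, 242, 249]
  VbrV AGCTGAA/3: at [155, 162, 180, 196, 220, 232] ⇒ [158, 165, 183, 199, 223, 235]
  FykI AGAAA/5: at [42, 46, 75, 115, 123, 129] ⇒ [47, 51, 80, 120, 128, 134]
  OquV ACTACCAA/4: at [16, 27, 55, 135, 258] ⇒ [20, 31, 59, 139, 262]

Pooled cuts: [7, 20, 31, 47, 49, 51, 59, 68, 78, 80, 89, 100, 120, 128, 134, 139, 158, 165, 172, 183, 199, 213, 223, 235, 242, 249, 262]

Fragment lengths:
  [0,7): 7 bp
  [7,20): 13 bp
  [20,31): 11 bp
  [31,47): 16 bp
  [47,49): 2 bp
  [49,51): 2 bp
  [51,59): 8 bp
  [59,68): 9 bp
  [68,78): 10 bp
  [78,80): 2 bp
  [80,89): 9 bp
  [89,100): 11 bp
  [100,120): 20 bp
  [120,128): 8 bp
  [128,134): 6 bp
  [134,139): 5 bp
  [139,158): 19 bp
  [158,165): 7 bp
  [165,172): 7 bp
  [172,183): 11 bp
  [183,199): 16 bp
  [199,213): 14 bp
  [213,223): 10 bp
  [223,235): 12 bp
  [235,242): 7 bp
  [242,249): 7 bp
  [249,262): 13 bp
  [262,273): 11 bp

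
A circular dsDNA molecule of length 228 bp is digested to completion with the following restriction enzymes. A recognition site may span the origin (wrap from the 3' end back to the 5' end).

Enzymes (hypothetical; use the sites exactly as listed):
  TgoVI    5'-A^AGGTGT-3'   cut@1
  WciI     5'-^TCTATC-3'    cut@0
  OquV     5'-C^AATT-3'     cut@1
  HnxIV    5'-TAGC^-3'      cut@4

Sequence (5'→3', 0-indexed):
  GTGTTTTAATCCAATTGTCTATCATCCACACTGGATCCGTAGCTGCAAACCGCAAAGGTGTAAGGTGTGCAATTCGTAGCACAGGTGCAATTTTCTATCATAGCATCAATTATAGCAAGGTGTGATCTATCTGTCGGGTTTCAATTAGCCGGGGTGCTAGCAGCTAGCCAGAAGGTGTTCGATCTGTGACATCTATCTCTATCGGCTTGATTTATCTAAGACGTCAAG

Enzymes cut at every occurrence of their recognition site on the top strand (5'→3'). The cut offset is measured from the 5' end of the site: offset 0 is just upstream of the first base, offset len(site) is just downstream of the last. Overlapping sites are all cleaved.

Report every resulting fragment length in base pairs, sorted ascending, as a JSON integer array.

[1,3,4,5,5,6,7,7,7,8,8,8,9,10,11,12,12,14,17,19,26,29]

Scan for sites:
  TgoVI AAGGTGT/1: at [54, 61, 116, 171, 225] ⇒ [55, 62, 117, 172, 226]
  WciI TCTATC/0: at [17, 93, 125, 191, 197] ⇒ [17, 93, 125, 191, 197]
  OquV CAATT/1: at [11, 69, 87, 106, 141] ⇒ [12, 70, 88, 107, 142]
  HnxIV TAGC/4: at [39, 76, 100, 112, 145, 157, 164] ⇒ [43, 80, 104, 116, 149, 161, 168]

Pooled cuts: [12, 17, 43, 55, 62, 70, 80, 88, 93, 104, 107, 116, 117, 125, 142, 149, 161, 168, 172, 191, 197, 226]

Fragments:
  12→17: 5 bp
  17→43: 26 bp
  43→55: 12 bp
  55→62: 7 bp
  62→70: 8 bp
  70→80: 10 bp
  80→88: 8 bp
  88→93: 5 bp
  93→104: 11 bp
  104→107: 3 bp
  107→116: 9 bp
  116→117: 1 bp
  117→125: 8 bp
  125→142: 17 bp
  142→149: 7 bp
  149→161: 12 bp
  161→168: 7 bp
  168→172: 4 bp
  172→191: 19 bp
  191→197: 6 bp
  197→226: 29 bp
  226→12 (wrap): 228-226+12 = 14 bp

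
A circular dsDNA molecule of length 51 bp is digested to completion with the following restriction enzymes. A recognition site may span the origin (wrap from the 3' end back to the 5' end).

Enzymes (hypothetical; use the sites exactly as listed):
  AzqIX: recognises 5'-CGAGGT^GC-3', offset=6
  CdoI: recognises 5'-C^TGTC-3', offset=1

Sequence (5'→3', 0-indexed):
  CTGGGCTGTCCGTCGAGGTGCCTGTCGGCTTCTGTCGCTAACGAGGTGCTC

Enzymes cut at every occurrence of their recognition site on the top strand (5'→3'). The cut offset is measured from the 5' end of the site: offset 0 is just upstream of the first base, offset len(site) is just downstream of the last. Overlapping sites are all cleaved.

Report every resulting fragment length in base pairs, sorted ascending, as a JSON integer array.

Per-enzyme occurrences:
  AzqIX (CGAGGTGC, off=6): starts [13, 41] → cuts [19, 47]
  CdoI (CTGTC, off=1): starts [5, 21, 31] → cuts [6, 22, 32]

All cut coordinates (distinct, sorted): [6, 19, 22, 32, 47]

Fragment lengths:
  6→19: 13 bp
  19→22: 3 bp
  22→32: 10 bp
  32→47: 15 bp
  47→6 (wrap): 51-47+6 = 10 bp

[3,10,10,13,15]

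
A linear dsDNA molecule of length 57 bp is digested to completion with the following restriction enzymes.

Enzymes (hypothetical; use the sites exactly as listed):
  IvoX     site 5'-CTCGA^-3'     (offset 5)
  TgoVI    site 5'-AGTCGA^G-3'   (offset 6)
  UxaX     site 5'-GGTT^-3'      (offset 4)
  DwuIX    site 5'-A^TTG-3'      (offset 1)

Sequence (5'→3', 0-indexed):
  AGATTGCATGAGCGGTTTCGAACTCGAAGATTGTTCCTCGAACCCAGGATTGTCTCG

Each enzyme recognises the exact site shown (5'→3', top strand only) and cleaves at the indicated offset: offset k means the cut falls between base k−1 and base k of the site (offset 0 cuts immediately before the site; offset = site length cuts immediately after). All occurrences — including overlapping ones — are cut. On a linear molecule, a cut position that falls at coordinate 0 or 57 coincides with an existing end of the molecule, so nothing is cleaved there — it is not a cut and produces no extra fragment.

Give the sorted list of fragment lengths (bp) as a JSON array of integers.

[3,3,8,8,10,11,14]

Site scan:
  IvoX CTCGA/5: at [22, 36] ⇒ [27, 41]
  TgoVI (AGTCGAG, off=6): no sites
  UxaX GGTT/4: at [13] ⇒ [17]
  DwuIX ATTG/1: at [2, 29, 48] ⇒ [3, 30, 49]

Pooled cuts: [3, 17, 27, 30, 41, 49]

Fragment lengths:
  [0,3): 3 bp
  [3,17): 14 bp
  [17,27): 10 bp
  [27,30): 3 bp
  [30,41): 11 bp
  [41,49): 8 bp
  [49,57): 8 bp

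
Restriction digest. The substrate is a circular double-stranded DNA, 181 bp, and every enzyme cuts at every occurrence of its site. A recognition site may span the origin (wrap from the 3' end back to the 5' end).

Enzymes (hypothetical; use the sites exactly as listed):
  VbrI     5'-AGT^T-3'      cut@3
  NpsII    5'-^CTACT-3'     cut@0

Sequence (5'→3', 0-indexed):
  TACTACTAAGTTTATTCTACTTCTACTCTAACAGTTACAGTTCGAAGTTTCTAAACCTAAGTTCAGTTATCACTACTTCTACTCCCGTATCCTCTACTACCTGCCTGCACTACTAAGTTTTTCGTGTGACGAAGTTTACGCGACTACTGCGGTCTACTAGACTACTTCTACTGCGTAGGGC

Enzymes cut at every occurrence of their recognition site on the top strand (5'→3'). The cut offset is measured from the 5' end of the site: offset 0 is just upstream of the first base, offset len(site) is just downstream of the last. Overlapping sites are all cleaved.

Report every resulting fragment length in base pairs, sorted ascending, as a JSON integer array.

Per-enzyme occurrences:
  VbrI (AGTT, off=3): starts [8, 32, 38, 45, 59, 64, 115, 132] → cuts [11, 35, 41, 48, 62, 67, 118, 135]
  NpsII (CTACT, off=0): starts [2, 16, 22, 72, 78, 93, 109, 143, 153, 161, 167, 180] → cuts [2, 16, 22, 72, 78, 93, 109, 143, 153, 161, 167, 180]

All cut coordinates (distinct, sorted): [2, 11, 16, 22, 35, 41, 48, 62, 67, 72, 78, 93, 109, 118, 135, 143, 153, 161, 167, 180]

Fragments:
  2→11: 9 bp
  11→16: 5 bp
  16→22: 6 bp
  22→35: 13 bp
  35→41: 6 bp
  41→48: 7 bp
  48→62: 14 bp
  62→67: 5 bp
  67→72: 5 bp
  72→78: 6 bp
  78→93: 15 bp
  93→109: 16 bp
  109→118: 9 bp
  118→135: 17 bp
  135→143: 8 bp
  143→153: 10 bp
  153→161: 8 bp
  161→167: 6 bp
  167→180: 13 bp
  180→2 (wrap): 181-180+2 = 3 bp

[3,5,5,5,6,6,6,6,7,8,8,9,9,10,13,13,14,15,16,17]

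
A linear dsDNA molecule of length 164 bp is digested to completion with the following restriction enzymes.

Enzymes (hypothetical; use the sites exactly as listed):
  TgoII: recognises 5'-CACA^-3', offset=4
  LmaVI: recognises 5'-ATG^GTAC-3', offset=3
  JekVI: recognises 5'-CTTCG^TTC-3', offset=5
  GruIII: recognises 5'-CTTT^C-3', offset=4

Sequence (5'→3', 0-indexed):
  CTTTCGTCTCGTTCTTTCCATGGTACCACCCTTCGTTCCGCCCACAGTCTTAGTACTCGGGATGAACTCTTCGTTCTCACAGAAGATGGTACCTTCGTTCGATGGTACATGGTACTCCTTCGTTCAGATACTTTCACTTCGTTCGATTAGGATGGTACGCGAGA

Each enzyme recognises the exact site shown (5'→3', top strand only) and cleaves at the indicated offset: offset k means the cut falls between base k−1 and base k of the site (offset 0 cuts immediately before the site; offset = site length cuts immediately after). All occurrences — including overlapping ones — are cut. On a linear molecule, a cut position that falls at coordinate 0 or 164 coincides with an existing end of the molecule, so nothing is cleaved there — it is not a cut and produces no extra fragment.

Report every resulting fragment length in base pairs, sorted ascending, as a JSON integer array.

Scan for sites:
  TgoII CACA/4: at [42, 77] ⇒ [46, 81]
  LmaVI ATGGTAC/3: at [19, 85, 101, 108, 151] ⇒ [22, 88, 104, 111, 154]
  JekVI CTTCGTTC/5: at [30, 68, 92, 117, 136] ⇒ [35, 73, 97, 122, 141]
  GruIII CTTTC/4: at [0, 13, 130] ⇒ [4, 17, 134]

All cut coordinates (distinct, sorted): [4, 17, 22, 35, 46, 73, 81, 88, 97, 104, 111, 122, 134, 141, 154]

Fragment lengths:
  [0,4): 4 bp
  [4,17): 13 bp
  [17,22): 5 bp
  [22,35): 13 bp
  [35,46): 11 bp
  [46,73): 27 bp
  [73,81): 8 bp
  [81,88): 7 bp
  [88,97): 9 bp
  [97,104): 7 bp
  [104,111): 7 bp
  [111,122): 11 bp
  [122,134): 12 bp
  [134,141): 7 bp
  [141,154): 13 bp
  [154,164): 10 bp

[4,5,7,7,7,7,8,9,10,11,11,12,13,13,13,27]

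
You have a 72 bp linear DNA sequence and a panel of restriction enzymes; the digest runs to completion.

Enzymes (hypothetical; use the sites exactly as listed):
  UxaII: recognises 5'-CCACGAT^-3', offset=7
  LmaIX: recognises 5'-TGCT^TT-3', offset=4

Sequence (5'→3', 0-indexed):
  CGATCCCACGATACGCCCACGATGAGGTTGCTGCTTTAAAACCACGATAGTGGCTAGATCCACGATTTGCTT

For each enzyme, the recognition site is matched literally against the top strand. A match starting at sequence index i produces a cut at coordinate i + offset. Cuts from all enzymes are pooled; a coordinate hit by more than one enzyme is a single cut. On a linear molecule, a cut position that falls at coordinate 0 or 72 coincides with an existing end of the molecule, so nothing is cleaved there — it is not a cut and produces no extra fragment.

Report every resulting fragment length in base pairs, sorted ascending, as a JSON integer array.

[6,11,12,12,13,18]

Scan for sites:
  UxaII CCACGAT/7: at [5, 16, 41, 59] ⇒ [12, 23, 48, 66]
  LmaIX TGCTTT/4: at [31] ⇒ [35]

All cut coordinates (distinct, sorted): [12, 23, 35, 48, 66]

Fragments:
  [0,12): 12 bp
  [12,23): 11 bp
  [23,35): 12 bp
  [35,48): 13 bp
  [48,66): 18 bp
  [66,72): 6 bp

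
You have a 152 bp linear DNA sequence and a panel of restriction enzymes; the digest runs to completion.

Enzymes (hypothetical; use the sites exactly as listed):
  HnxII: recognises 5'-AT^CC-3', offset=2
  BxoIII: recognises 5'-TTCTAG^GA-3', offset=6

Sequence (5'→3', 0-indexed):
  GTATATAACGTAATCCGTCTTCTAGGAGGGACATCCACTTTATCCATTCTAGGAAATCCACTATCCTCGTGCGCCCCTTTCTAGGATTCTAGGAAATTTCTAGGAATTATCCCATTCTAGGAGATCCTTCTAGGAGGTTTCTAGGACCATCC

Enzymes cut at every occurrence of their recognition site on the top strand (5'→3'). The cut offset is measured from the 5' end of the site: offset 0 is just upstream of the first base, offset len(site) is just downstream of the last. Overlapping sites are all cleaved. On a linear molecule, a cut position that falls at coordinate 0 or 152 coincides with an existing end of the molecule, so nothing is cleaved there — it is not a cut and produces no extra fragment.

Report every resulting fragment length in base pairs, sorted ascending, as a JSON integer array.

Site scan:
  HnxII ATCC/2: at [12, 32, 41, 55, 62, 108, 123, 148] ⇒ [14, 34, 43, 57, 64, 110, 125, 150]
  BxoIII TTCTAGGA/6: at [19, 46, 78, 86, 97, 114, 127, 138] ⇒ [25, 52, 84, 92, 103, 120, 133, 144]

All cut coordinates (distinct, sorted): [14, 25, 34, 43, 52, 57, 64, 84, 92, 103, 110, 120, 125, 133, 144, 150]

Fragments:
  [0,14): 14 bp
  [14,25): 11 bp
  [25,34): 9 bp
  [34,43): 9 bp
  [43,52): 9 bp
  [52,57): 5 bp
  [57,64): 7 bp
  [64,84): 20 bp
  [84,92): 8 bp
  [92,103): 11 bp
  [103,110): 7 bp
  [110,120): 10 bp
  [120,125): 5 bp
  [125,133): 8 bp
  [133,144): 11 bp
  [144,150): 6 bp
  [150,152): 2 bp

[2,5,5,6,7,7,8,8,9,9,9,10,11,11,11,14,20]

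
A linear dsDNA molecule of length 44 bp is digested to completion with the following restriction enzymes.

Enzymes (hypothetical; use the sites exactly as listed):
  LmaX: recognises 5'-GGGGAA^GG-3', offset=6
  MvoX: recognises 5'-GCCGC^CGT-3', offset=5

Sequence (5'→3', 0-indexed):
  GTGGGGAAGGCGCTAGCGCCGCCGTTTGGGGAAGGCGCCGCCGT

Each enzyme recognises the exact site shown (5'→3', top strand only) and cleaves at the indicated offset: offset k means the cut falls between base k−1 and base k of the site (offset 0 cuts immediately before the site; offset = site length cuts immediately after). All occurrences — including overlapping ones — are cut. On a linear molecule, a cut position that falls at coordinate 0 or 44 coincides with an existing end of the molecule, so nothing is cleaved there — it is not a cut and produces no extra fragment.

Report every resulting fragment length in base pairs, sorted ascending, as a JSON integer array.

Per-enzyme occurrences:
  LmaX GGGGAAGG/6: at [2, 27] ⇒ [8, 33]
  MvoX GCCGCCGT/5: at [17, 36] ⇒ [22, 41]

Pooled cuts: [8, 22, 33, 41]

Fragment lengths:
  [0,8): 8 bp
  [8,22): 14 bp
  [22,33): 11 bp
  [33,41): 8 bp
  [41,44): 3 bp

[3,8,8,11,14]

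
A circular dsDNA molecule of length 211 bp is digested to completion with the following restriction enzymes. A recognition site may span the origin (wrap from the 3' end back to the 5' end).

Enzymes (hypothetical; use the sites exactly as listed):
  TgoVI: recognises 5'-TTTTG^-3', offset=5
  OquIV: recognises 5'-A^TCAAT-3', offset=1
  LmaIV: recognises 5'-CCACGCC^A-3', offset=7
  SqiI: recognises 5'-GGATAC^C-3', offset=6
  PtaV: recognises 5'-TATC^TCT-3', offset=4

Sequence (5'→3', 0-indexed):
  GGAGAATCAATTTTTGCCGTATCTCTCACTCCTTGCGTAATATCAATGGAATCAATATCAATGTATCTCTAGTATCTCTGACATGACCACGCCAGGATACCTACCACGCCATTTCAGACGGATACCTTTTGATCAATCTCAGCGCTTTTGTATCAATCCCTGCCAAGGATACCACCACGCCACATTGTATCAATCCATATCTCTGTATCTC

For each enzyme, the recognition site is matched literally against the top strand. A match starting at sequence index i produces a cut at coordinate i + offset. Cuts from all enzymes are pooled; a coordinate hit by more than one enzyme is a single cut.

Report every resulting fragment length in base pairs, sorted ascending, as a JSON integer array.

[1,2,6,6,7,7,8,9,9,9,10,10,10,12,15,16,17,18,19,20]

Site scan:
  TgoVI (TTTTG, off=5): starts [11, 126, 145] → cuts [16, 131, 150]
  OquIV (ATCAAT, off=1): starts [5, 41, 50, 56, 131, 151, 188] → cuts [6, 42, 51, 57, 132, 152, 189]
  LmaIV (CCACGCCA, off=7): starts [86, 103, 174] → cuts [93, 110, 181]
  SqiI (GGATACC, off=6): starts [94, 119, 166] → cuts [100, 125, 172]
  PtaV (TATCTCT, off=4): starts [19, 63, 72, 197] → cuts [23, 67, 76, 201]

All cut coordinates (distinct, sorted): [6, 16, 23, 42, 51, 57, 67, 76, 93, 100, 110, 125, 131, 132, 150, 152, 172, 181, 189, 201]

Fragments:
  6→16: 10 bp
  16→23: 7 bp
  23→42: 19 bp
  42→51: 9 bp
  51→57: 6 bp
  57→67: 10 bp
  67→76: 9 bp
  76→93: 17 bp
  93→100: 7 bp
  100→110: 10 bp
  110→125: 15 bp
  125→131: 6 bp
  131→132: 1 bp
  132→150: 18 bp
  150→152: 2 bp
  152→172: 20 bp
  172→181: 9 bp
  181→189: 8 bp
  189→201: 12 bp
  201→6 (wrap): 211-201+6 = 16 bp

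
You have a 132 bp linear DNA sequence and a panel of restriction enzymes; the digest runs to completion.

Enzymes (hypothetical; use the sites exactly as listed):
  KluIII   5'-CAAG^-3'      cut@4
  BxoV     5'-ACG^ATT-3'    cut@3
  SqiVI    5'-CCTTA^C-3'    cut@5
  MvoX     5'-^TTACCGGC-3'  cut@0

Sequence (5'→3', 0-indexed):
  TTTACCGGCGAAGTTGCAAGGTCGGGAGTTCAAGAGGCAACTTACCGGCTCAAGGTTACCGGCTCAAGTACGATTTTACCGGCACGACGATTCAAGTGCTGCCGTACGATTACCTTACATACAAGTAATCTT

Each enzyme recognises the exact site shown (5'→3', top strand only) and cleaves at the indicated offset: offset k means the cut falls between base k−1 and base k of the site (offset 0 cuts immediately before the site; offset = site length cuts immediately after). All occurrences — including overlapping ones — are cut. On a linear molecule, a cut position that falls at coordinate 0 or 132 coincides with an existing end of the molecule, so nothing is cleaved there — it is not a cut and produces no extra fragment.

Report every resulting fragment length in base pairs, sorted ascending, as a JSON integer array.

[1,1,3,4,7,7,7,8,9,12,13,13,14,14,19]

Site scan:
  KluIII (CAAG, off=4): starts [16, 30, 50, 64, 92, 121] → cuts [20, 34, 54, 68, 96, 125]
  BxoV (ACGATT, off=3): starts [69, 86, 105] → cuts [72, 89, 108]
  SqiVI (CCTTAC, off=5): starts [112] → cuts [117]
  MvoX (TTACCGGC, off=0): starts [1, 41, 55, 75] → cuts [1, 41, 55, 75]

Pooled cuts: [1, 20, 34, 41, 54, 55, 68, 72, 75, 89, 96, 108, 117, 125]

Fragments:
  [0,1): 1 bp
  [1,20): 19 bp
  [20,34): 14 bp
  [34,41): 7 bp
  [41,54): 13 bp
  [54,55): 1 bp
  [55,68): 13 bp
  [68,72): 4 bp
  [72,75): 3 bp
  [75,89): 14 bp
  [89,96): 7 bp
  [96,108): 12 bp
  [108,117): 9 bp
  [117,125): 8 bp
  [125,132): 7 bp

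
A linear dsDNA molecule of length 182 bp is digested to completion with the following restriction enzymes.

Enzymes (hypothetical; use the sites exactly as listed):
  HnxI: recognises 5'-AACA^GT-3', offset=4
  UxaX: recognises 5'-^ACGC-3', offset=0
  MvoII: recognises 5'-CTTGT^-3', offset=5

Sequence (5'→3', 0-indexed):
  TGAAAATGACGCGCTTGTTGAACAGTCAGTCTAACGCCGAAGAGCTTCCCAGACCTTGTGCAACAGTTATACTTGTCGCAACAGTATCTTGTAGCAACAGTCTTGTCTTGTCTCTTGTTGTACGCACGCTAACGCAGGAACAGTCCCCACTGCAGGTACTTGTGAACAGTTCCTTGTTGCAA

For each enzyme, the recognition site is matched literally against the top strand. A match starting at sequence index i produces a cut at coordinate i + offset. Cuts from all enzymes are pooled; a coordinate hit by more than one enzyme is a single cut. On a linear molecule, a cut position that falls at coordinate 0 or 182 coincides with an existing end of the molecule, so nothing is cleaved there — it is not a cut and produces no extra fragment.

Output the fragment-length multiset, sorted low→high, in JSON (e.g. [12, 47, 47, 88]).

Scan for sites:
  HnxI (AACAGT, off=4): starts [20, 61, 79, 95, 138, 164] → cuts [24, 65, 83, 99, 142, 168]
  UxaX (ACGC, off=0): starts [8, 33, 121, 125, 131] → cuts [8, 33, 121, 125, 131]
  MvoII (CTTGT, off=5): starts [13, 54, 71, 87, 101, 106, 113, 158, 172] → cuts [18, 59, 76, 92, 106, 111, 118, 163, 177]

All cut coordinates (distinct, sorted): [8, 18, 24, 33, 59, 65, 76, 83, 92, 99, 106, 111, 118, 121, 125, 131, 142, 163, 168, 177]

Fragments:
  [0,8): 8 bp
  [8,18): 10 bp
  [18,24): 6 bp
  [24,33): 9 bp
  [33,59): 26 bp
  [59,65): 6 bp
  [65,76): 11 bp
  [76,83): 7 bp
  [83,92): 9 bp
  [92,99): 7 bp
  [99,106): 7 bp
  [106,111): 5 bp
  [111,118): 7 bp
  [118,121): 3 bp
  [121,125): 4 bp
  [125,131): 6 bp
  [131,142): 11 bp
  [142,163): 21 bp
  [163,168): 5 bp
  [168,177): 9 bp
  [177,182): 5 bp

[3,4,5,5,5,6,6,6,7,7,7,7,8,9,9,9,10,11,11,21,26]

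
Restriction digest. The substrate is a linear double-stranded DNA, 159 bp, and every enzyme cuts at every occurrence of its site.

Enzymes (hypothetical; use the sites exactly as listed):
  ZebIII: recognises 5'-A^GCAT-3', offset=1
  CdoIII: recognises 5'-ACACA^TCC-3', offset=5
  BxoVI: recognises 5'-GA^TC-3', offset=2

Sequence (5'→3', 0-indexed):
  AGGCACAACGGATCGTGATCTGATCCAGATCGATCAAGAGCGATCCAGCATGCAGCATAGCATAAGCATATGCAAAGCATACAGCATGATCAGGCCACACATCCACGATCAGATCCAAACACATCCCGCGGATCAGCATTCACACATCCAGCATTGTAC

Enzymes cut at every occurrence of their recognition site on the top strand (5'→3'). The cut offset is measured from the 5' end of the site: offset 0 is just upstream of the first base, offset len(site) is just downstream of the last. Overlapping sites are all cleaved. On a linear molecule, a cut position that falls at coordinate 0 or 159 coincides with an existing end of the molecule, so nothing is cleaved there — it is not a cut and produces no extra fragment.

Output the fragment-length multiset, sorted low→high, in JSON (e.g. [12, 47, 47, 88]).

Site scan:
  ZebIII AGCAT/1: at [46, 53, 58, 64, 75, 82, 134, 149] ⇒ [47, 54, 59, 65, 76, 83, 135, 150]
  CdoIII ACACATCC/5: at [96, 118, 141] ⇒ [101, 123, 146]
  BxoVI GATC/2: at [10, 16, 21, 27, 31, 41, 87, 106, 111, 130] ⇒ [12, 18, 23, 29, 33, 43, 89, 108, 113, 132]

All cut coordinates (distinct, sorted): [12, 18, 23, 29, 33, 43, 47, 54, 59, 65, 76, 83, 89, 101, 108, 113, 123, 132, 135, 146, 150]

Fragment lengths:
  [0,12): 12 bp
  [12,18): 6 bp
  [18,23): 5 bp
  [23,29): 6 bp
  [29,33): 4 bp
  [33,43): 10 bp
  [43,47): 4 bp
  [47,54): 7 bp
  [54,59): 5 bp
  [59,65): 6 bp
  [65,76): 11 bp
  [76,83): 7 bp
  [83,89): 6 bp
  [89,101): 12 bp
  [101,108): 7 bp
  [108,113): 5 bp
  [113,123): 10 bp
  [123,132): 9 bp
  [132,135): 3 bp
  [135,146): 11 bp
  [146,150): 4 bp
  [150,159): 9 bp

[3,4,4,4,5,5,5,6,6,6,6,7,7,7,9,9,10,10,11,11,12,12]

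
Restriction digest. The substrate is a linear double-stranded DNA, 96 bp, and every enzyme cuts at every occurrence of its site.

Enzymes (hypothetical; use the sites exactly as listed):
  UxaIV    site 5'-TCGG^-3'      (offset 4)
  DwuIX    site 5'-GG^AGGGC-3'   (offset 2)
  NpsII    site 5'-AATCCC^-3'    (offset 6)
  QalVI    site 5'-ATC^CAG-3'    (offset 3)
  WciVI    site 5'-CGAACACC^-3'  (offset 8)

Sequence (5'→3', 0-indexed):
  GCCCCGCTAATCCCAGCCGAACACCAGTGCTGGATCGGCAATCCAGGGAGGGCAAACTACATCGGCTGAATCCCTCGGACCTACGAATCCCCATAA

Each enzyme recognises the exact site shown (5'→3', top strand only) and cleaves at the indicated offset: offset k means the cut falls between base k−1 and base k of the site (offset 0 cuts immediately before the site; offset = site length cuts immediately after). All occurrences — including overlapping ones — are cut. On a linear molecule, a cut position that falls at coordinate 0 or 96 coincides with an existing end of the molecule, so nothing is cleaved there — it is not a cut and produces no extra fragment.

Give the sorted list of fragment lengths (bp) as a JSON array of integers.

Per-enzyme occurrences:
  UxaIV TCGG/4: at [34, 61, 74] ⇒ [38, 65, 78]
  DwuIX GGAGGGC/2: at [46] ⇒ [48]
  NpsII AATCCC/6: at [8, 68, 85] ⇒ [14, 74, 91]
  QalVI ATCCAG/3: at [40] ⇒ [43]
  WciVI CGAACACC/8: at [17] ⇒ [25]

All cut coordinates (distinct, sorted): [14, 25, 38, 43, 48, 65, 74, 78, 91]

Fragment lengths:
  [0,14): 14 bp
  [14,25): 11 bp
  [25,38): 13 bp
  [38,43): 5 bp
  [43,48): 5 bp
  [48,65): 17 bp
  [65,74): 9 bp
  [74,78): 4 bp
  [78,91): 13 bp
  [91,96): 5 bp

[4,5,5,5,9,11,13,13,14,17]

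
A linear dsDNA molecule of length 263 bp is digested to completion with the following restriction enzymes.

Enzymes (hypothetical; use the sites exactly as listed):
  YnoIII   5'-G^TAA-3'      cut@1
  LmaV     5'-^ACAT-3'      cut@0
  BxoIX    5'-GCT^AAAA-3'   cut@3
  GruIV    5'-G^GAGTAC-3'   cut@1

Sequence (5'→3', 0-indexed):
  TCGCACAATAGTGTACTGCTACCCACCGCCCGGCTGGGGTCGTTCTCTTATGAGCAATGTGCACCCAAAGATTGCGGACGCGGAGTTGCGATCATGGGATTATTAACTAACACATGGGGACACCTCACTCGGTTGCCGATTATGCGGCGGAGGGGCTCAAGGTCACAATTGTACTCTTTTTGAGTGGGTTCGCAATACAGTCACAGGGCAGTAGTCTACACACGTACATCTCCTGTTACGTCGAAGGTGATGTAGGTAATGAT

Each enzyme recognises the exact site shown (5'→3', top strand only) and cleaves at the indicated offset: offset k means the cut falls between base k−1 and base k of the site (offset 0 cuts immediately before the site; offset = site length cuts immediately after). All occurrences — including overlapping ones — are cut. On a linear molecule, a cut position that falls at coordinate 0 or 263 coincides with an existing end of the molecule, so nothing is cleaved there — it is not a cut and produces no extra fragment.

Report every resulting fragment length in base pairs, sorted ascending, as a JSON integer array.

Site scan:
  YnoIII GTAA/1: at [255] ⇒ [256]
  LmaV ACAT/0: at [111, 225] ⇒ [111, 225]
  BxoIX (GCTAAAA, off=3): no sites
  GruIV (GGAGTAC, off=1): no sites

All cut coordinates (distinct, sorted): [111, 225, 256]

Fragments:
  [0,111): 111 bp
  [111,225): 114 bp
  [225,256): 31 bp
  [256,263): 7 bp

[7,31,111,114]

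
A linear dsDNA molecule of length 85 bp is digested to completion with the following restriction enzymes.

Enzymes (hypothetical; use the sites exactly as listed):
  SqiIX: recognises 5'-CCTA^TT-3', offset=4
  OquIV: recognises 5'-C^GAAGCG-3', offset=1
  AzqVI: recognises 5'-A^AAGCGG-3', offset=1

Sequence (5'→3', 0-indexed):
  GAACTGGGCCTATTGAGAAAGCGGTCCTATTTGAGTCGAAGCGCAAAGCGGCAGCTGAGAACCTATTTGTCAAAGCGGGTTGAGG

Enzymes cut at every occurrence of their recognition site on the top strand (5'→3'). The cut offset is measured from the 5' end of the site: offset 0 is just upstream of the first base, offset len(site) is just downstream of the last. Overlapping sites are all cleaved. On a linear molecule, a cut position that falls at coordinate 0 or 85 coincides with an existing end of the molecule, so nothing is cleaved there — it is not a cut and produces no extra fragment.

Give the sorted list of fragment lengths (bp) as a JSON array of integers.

Scan for sites:
  SqiIX (CCTATT, off=4): starts [8, 25, 61] → cuts [12, 29, 65]
  OquIV (CGAAGCG, off=1): starts [36] → cuts [37]
  AzqVI (AAAGCGG, off=1): starts [17, 44, 71] → cuts [18, 45, 72]

Pooled cuts: [12, 18, 29, 37, 45, 65, 72]

Fragment lengths:
  [0,12): 12 bp
  [12,18): 6 bp
  [18,29): 11 bp
  [29,37): 8 bp
  [37,45): 8 bp
  [45,65): 20 bp
  [65,72): 7 bp
  [72,85): 13 bp

[6,7,8,8,11,12,13,20]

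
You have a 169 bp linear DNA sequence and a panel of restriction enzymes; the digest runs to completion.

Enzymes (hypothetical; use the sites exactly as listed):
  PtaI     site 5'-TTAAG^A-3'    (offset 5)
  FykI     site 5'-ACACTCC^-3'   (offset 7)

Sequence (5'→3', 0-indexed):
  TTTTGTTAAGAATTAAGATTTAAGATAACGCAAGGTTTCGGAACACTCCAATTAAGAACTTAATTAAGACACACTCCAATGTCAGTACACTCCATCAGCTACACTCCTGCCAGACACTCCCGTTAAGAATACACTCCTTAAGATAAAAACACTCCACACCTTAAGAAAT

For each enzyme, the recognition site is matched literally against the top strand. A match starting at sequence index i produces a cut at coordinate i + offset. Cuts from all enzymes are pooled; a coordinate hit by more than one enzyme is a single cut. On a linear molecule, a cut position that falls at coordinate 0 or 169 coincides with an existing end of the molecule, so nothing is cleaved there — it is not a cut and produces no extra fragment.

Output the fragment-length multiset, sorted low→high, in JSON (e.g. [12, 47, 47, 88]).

[4,5,7,7,7,7,9,10,10,10,12,13,13,14,16,25]

Scan for sites:
  PtaI TTAAGA/5: at [5, 12, 19, 51, 63, 122, 137, 160] ⇒ [10, 17, 24, 56, 68, 127, 142, 165]
  FykI ACACTCC/7: at [42, 70, 86, 100, 113, 130, 148] ⇒ [49, 77, 93, 107, 120, 137, 155]

Pooled cuts: [10, 17, 24, 49, 56, 68, 77, 93, 107, 120, 127, 137, 142, 155, 165]

Fragment lengths:
  [0,10): 10 bp
  [10,17): 7 bp
  [17,24): 7 bp
  [24,49): 25 bp
  [49,56): 7 bp
  [56,68): 12 bp
  [68,77): 9 bp
  [77,93): 16 bp
  [93,107): 14 bp
  [107,120): 13 bp
  [120,127): 7 bp
  [127,137): 10 bp
  [137,142): 5 bp
  [142,155): 13 bp
  [155,165): 10 bp
  [165,169): 4 bp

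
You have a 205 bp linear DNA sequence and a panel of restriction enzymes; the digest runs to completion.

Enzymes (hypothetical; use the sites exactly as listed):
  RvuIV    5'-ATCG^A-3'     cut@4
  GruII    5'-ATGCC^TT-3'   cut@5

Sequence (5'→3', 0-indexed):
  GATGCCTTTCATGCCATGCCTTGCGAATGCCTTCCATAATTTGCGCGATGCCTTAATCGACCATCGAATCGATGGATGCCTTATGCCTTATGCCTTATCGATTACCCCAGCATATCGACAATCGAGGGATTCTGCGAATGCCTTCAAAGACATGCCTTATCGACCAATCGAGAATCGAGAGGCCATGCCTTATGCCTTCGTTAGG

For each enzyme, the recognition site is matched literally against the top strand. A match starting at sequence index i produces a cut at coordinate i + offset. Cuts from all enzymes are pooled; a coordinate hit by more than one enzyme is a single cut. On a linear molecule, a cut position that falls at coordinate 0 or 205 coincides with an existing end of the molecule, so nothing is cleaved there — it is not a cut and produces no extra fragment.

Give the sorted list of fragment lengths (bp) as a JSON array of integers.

[5,6,6,6,7,7,7,7,7,7,7,8,9,9,11,12,14,14,17,18,21]

Scan for sites:
  RvuIV (ATCGA, off=4): starts [55, 62, 67, 96, 113, 120, 158, 166, 173] → cuts [59, 66, 71, 100, 117, 124, 162, 170, 177]
  GruII (ATGCCTT, off=5): starts [1, 15, 26, 47, 75, 82, 89, 137, 151, 184, 191] → cuts [6, 20, 31, 52, 80, 87, 94, 142, 156, 189, 196]

All cut coordinates (distinct, sorted): [6, 20, 31, 52, 59, 66, 71, 80, 87, 94, 100, 117, 124, 142, 156, 162, 170, 177, 189, 196]

Fragments:
  [0,6): 6 bp
  [6,20): 14 bp
  [20,31): 11 bp
  [31,52): 21 bp
  [52,59): 7 bp
  [59,66): 7 bp
  [66,71): 5 bp
  [71,80): 9 bp
  [80,87): 7 bp
  [87,94): 7 bp
  [94,100): 6 bp
  [100,117): 17 bp
  [117,124): 7 bp
  [124,142): 18 bp
  [142,156): 14 bp
  [156,162): 6 bp
  [162,170): 8 bp
  [170,177): 7 bp
  [177,189): 12 bp
  [189,196): 7 bp
  [196,205): 9 bp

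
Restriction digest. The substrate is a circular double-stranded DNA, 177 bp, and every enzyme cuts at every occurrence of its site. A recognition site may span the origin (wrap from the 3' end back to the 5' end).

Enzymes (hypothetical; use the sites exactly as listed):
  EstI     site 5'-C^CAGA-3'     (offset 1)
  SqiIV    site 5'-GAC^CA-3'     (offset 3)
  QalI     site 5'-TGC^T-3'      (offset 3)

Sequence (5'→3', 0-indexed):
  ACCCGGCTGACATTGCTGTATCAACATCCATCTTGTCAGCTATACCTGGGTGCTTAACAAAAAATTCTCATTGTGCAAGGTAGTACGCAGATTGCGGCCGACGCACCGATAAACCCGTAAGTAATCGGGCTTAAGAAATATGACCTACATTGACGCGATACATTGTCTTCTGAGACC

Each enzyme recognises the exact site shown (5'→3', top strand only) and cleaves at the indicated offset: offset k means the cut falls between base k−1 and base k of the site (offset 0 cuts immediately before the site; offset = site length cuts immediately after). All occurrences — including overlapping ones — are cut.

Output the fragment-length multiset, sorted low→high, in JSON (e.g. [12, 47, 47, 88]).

Per-enzyme occurrences:
  EstI (CCAGA, off=1): no sites
  SqiIV (GACCA, off=3): starts [173] → cuts [176]
  QalI (TGCT, off=3): starts [13, 50] → cuts [16, 53]

Pooled cuts: [16, 53, 176]

Fragments:
  16→53: 37 bp
  53→176: 123 bp
  176→16 (wrap): 177-176+16 = 17 bp

[17,37,123]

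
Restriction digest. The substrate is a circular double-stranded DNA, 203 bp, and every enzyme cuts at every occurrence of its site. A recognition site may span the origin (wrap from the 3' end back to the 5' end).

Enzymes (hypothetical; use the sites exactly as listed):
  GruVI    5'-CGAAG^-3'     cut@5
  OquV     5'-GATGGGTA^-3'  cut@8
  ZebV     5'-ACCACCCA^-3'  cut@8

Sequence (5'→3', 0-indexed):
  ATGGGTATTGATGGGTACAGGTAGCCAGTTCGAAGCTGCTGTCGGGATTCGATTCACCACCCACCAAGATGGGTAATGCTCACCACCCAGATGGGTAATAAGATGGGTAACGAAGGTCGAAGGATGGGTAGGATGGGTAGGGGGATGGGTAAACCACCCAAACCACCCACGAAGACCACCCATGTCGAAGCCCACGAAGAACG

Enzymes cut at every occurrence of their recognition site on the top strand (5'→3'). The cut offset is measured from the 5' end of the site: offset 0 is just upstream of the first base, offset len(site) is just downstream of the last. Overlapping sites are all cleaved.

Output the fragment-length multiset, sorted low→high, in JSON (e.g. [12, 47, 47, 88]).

[5,6,7,8,8,8,8,9,9,9,9,10,11,12,12,12,14,18,28]

Per-enzyme occurrences:
  GruVI CGAAG/5: at [30, 110, 117, 169, 185, 194] ⇒ [35, 115, 122, 174, 190, 199]
  OquV GATGGGTA/8: at [9, 67, 89, 101, 122, 131, 143, 202] ⇒ [7, 17, 75, 97, 109, 130, 139, 151]
  ZebV ACCACCCA/8: at [55, 81, 152, 161, 174] ⇒ [63, 89, 160, 169, 182]

Pooled cuts: [7, 17, 35, 63, 75, 89, 97, 109, 115, 122, 130, 139, 151, 160, 169, 174, 182, 190, 199]

Fragments:
  7→17: 10 bp
  17→35: 18 bp
  35→63: 28 bp
  63→75: 12 bp
  75→89: 14 bp
  89→97: 8 bp
  97→109: 12 bp
  109→115: 6 bp
  115→122: 7 bp
  122→130: 8 bp
  130→139: 9 bp
  139→151: 12 bp
  151→160: 9 bp
  160→169: 9 bp
  169→174: 5 bp
  174→182: 8 bp
  182→190: 8 bp
  190→199: 9 bp
  199→7 (wrap): 203-199+7 = 11 bp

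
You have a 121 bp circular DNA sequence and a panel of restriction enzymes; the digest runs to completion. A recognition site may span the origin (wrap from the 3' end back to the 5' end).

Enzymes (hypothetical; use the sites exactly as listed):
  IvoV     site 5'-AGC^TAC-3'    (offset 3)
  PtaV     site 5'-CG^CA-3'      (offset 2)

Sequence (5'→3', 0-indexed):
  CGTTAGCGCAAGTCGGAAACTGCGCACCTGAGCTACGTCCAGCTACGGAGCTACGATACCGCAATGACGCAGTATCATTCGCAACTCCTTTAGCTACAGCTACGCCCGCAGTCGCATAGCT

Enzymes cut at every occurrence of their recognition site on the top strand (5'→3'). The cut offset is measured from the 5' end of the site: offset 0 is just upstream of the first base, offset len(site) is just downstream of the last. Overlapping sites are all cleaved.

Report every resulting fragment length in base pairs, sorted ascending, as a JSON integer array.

Scan for sites:
  IvoV (AGCTAC, off=3): starts [30, 40, 48, 91, 97] → cuts [33, 43, 51, 94, 100]
  PtaV (CGCA, off=2): starts [6, 22, 59, 67, 79, 106, 112] → cuts [8, 24, 61, 69, 81, 108, 114]

All cut coordinates (distinct, sorted): [8, 24, 33, 43, 51, 61, 69, 81, 94, 100, 108, 114]

Fragment lengths:
  8→24: 16 bp
  24→33: 9 bp
  33→43: 10 bp
  43→51: 8 bp
  51→61: 10 bp
  61→69: 8 bp
  69→81: 12 bp
  81→94: 13 bp
  94→100: 6 bp
  100→108: 8 bp
  108→114: 6 bp
  114→8 (wrap): 121-114+8 = 15 bp

[6,6,8,8,8,9,10,10,12,13,15,16]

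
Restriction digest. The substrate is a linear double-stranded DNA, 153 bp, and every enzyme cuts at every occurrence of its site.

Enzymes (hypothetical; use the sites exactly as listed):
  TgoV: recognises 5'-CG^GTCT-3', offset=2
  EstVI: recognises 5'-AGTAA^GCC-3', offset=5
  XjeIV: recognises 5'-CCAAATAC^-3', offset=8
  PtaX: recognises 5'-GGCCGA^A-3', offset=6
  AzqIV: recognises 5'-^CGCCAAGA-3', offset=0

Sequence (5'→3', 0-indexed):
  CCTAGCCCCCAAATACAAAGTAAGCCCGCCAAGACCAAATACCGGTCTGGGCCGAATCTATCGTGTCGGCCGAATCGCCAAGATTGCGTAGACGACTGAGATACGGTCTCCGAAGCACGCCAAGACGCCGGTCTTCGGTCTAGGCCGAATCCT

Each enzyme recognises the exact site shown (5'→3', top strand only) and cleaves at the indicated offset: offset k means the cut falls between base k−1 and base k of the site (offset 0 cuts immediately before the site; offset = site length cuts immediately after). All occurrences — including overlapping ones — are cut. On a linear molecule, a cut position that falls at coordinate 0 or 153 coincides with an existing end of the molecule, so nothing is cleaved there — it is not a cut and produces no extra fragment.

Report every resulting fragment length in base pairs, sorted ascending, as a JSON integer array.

Per-enzyme occurrences:
  TgoV (CGGTCT, off=2): starts [42, 103, 128, 135] → cuts [44, 105, 130, 137]
  EstVI (AGTAAGCC, off=5): starts [18] → cuts [23]
  XjeIV (CCAAATAC, off=8): starts [8, 34] → cuts [16, 42]
  PtaX (GGCCGAA, off=6): starts [49, 67, 142] → cuts [55, 73, 148]
  AzqIV (CGCCAAGA, off=0): starts [26, 75, 117] → cuts [26, 75, 117]

All cut coordinates (distinct, sorted): [16, 23, 26, 42, 44, 55, 73, 75, 105, 117, 130, 137, 148]

Fragments:
  [0,16): 16 bp
  [16,23): 7 bp
  [23,26): 3 bp
  [26,42): 16 bp
  [42,44): 2 bp
  [44,55): 11 bp
  [55,73): 18 bp
  [73,75): 2 bp
  [75,105): 30 bp
  [105,117): 12 bp
  [117,130): 13 bp
  [130,137): 7 bp
  [137,148): 11 bp
  [148,153): 5 bp

[2,2,3,5,7,7,11,11,12,13,16,16,18,30]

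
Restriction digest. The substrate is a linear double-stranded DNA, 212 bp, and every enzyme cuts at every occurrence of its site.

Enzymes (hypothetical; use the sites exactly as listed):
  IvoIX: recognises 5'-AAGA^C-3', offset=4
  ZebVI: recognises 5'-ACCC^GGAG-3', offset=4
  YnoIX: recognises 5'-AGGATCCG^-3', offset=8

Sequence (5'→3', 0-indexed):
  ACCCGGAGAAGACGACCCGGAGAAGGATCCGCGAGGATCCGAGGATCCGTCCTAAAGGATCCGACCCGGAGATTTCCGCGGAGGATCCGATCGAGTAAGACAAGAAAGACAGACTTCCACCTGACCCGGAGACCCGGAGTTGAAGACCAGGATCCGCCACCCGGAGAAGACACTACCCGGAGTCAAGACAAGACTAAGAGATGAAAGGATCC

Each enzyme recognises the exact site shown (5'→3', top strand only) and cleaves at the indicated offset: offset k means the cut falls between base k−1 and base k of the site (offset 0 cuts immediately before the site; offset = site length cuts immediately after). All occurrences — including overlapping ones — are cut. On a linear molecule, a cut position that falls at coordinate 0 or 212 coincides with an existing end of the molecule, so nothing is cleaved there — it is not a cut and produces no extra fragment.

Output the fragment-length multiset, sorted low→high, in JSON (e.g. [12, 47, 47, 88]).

Site scan:
  IvoIX (AAGAC, off=4): starts [8, 96, 105, 142, 166, 184, 189] → cuts [12, 100, 109, 146, 170, 188, 193]
  ZebVI (ACCCGGAG, off=4): starts [0, 14, 63, 123, 131, 158, 174] → cuts [4, 18, 67, 127, 135, 162, 178]
  YnoIX (AGGATCCG, off=8): starts [23, 33, 41, 55, 81, 148] → cuts [31, 41, 49, 63, 89, 156]

Pooled cuts: [4, 12, 18, 31, 41, 49, 63, 67, 89, 100, 109, 127, 135, 146, 156, 162, 170, 178, 188, 193]

Fragments:
  [0,4): 4 bp
  [4,12): 8 bp
  [12,18): 6 bp
  [18,31): 13 bp
  [31,41): 10 bp
  [41,49): 8 bp
  [49,63): 14 bp
  [63,67): 4 bp
  [67,89): 22 bp
  [89,100): 11 bp
  [100,109): 9 bp
  [109,127): 18 bp
  [127,135): 8 bp
  [135,146): 11 bp
  [146,156): 10 bp
  [156,162): 6 bp
  [162,170): 8 bp
  [170,178): 8 bp
  [178,188): 10 bp
  [188,193): 5 bp
  [193,212): 19 bp

[4,4,5,6,6,8,8,8,8,8,9,10,10,10,11,11,13,14,18,19,22]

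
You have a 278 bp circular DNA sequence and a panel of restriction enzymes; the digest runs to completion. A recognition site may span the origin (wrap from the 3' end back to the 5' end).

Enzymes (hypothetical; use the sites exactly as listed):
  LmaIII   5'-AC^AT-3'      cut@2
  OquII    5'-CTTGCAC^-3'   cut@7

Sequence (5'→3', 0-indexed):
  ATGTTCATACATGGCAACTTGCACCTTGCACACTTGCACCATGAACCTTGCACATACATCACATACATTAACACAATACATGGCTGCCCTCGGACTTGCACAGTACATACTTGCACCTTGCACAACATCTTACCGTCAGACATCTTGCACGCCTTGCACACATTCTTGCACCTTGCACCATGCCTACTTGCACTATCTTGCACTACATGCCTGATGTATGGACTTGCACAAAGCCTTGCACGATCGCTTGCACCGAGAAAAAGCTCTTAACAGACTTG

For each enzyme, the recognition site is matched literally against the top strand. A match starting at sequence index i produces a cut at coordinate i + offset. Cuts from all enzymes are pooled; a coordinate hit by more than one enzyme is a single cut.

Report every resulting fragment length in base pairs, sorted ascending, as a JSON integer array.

Per-enzyme occurrences:
  LmaIII ACAT/2: at [8, 51, 55, 60, 64, 77, 104, 124, 139, 159, 204] ⇒ [10, 53, 57, 62, 66, 79, 106, 126, 141, 161, 206]
  OquII CTTGCAC/7: at [17, 24, 32, 46, 94, 109, 116, 143, 152, 164, 171, 186, 196, 222, 234, 246] ⇒ [24, 31, 39, 53, 101, 116, 123, 150, 159, 171, 178, 193, 203, 229, 241, 253]

Pooled cuts: [10, 24, 31, 39, 53, 57, 62, 66, 79, 101, 106, 116, 123, 126, 141, 150, 159, 161, 171, 178, 193, 203, 206, 229, 241, 253]

Fragment lengths:
  10→24: 14 bp
  24→31: 7 bp
  31→39: 8 bp
  39→53: 14 bp
  53→57: 4 bp
  57→62: 5 bp
  62→66: 4 bp
  66→79: 13 bp
  79→101: 22 bp
  101→106: 5 bp
  106→116: 10 bp
  116→123: 7 bp
  123→126: 3 bp
  126→141: 15 bp
  141→150: 9 bp
  150→159: 9 bp
  159→161: 2 bp
  161→171: 10 bp
  171→178: 7 bp
  178→193: 15 bp
  193→203: 10 bp
  203→206: 3 bp
  206→229: 23 bp
  229→241: 12 bp
  241→253: 12 bp
  253→10 (wrap): 278-253+10 = 35 bp

[2,3,3,4,4,5,5,7,7,7,8,9,9,10,10,10,12,12,13,14,14,15,15,22,23,35]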